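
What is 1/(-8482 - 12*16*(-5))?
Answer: -1/7522 ≈ -0.00013294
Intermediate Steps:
1/(-8482 - 12*16*(-5)) = 1/(-8482 - 192*(-5)) = 1/(-8482 + 960) = 1/(-7522) = -1/7522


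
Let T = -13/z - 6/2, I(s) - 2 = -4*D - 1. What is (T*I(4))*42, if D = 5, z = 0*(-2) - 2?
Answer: -2793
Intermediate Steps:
z = -2 (z = 0 - 2 = -2)
I(s) = -19 (I(s) = 2 + (-4*5 - 1) = 2 + (-20 - 1) = 2 - 21 = -19)
T = 7/2 (T = -13/(-2) - 6/2 = -13*(-½) - 6*½ = 13/2 - 3 = 7/2 ≈ 3.5000)
(T*I(4))*42 = ((7/2)*(-19))*42 = -133/2*42 = -2793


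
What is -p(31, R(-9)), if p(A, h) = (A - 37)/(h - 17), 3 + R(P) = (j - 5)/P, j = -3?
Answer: -27/86 ≈ -0.31395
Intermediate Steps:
R(P) = -3 - 8/P (R(P) = -3 + (-3 - 5)/P = -3 - 8/P)
p(A, h) = (-37 + A)/(-17 + h)
-p(31, R(-9)) = -(-37 + 31)/(-17 + (-3 - 8/(-9))) = -(-6)/(-17 + (-3 - 8*(-⅑))) = -(-6)/(-17 + (-3 + 8/9)) = -(-6)/(-17 - 19/9) = -(-6)/(-172/9) = -(-9)*(-6)/172 = -1*27/86 = -27/86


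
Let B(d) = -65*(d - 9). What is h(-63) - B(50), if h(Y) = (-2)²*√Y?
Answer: 2665 + 12*I*√7 ≈ 2665.0 + 31.749*I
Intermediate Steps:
h(Y) = 4*√Y
B(d) = 585 - 65*d (B(d) = -65*(-9 + d) = 585 - 65*d)
h(-63) - B(50) = 4*√(-63) - (585 - 65*50) = 4*(3*I*√7) - (585 - 3250) = 12*I*√7 - 1*(-2665) = 12*I*√7 + 2665 = 2665 + 12*I*√7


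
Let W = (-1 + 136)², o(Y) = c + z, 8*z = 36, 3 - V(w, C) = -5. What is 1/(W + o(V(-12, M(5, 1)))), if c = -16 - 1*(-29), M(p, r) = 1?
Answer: 2/36485 ≈ 5.4817e-5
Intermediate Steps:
V(w, C) = 8 (V(w, C) = 3 - 1*(-5) = 3 + 5 = 8)
c = 13 (c = -16 + 29 = 13)
z = 9/2 (z = (⅛)*36 = 9/2 ≈ 4.5000)
o(Y) = 35/2 (o(Y) = 13 + 9/2 = 35/2)
W = 18225 (W = 135² = 18225)
1/(W + o(V(-12, M(5, 1)))) = 1/(18225 + 35/2) = 1/(36485/2) = 2/36485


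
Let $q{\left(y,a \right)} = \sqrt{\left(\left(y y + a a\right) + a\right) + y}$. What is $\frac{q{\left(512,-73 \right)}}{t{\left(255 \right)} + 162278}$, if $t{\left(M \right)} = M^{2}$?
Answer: $\frac{366 \sqrt{2}}{227303} \approx 0.0022771$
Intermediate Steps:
$q{\left(y,a \right)} = \sqrt{a + y + a^{2} + y^{2}}$ ($q{\left(y,a \right)} = \sqrt{\left(\left(y^{2} + a^{2}\right) + a\right) + y} = \sqrt{\left(\left(a^{2} + y^{2}\right) + a\right) + y} = \sqrt{\left(a + a^{2} + y^{2}\right) + y} = \sqrt{a + y + a^{2} + y^{2}}$)
$\frac{q{\left(512,-73 \right)}}{t{\left(255 \right)} + 162278} = \frac{\sqrt{-73 + 512 + \left(-73\right)^{2} + 512^{2}}}{255^{2} + 162278} = \frac{\sqrt{-73 + 512 + 5329 + 262144}}{65025 + 162278} = \frac{\sqrt{267912}}{227303} = 366 \sqrt{2} \cdot \frac{1}{227303} = \frac{366 \sqrt{2}}{227303}$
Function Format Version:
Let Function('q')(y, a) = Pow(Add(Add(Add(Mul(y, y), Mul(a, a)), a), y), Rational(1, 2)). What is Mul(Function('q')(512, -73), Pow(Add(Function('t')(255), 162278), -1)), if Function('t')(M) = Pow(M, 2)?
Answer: Mul(Rational(366, 227303), Pow(2, Rational(1, 2))) ≈ 0.0022771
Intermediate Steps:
Function('q')(y, a) = Pow(Add(a, y, Pow(a, 2), Pow(y, 2)), Rational(1, 2)) (Function('q')(y, a) = Pow(Add(Add(Add(Pow(y, 2), Pow(a, 2)), a), y), Rational(1, 2)) = Pow(Add(Add(Add(Pow(a, 2), Pow(y, 2)), a), y), Rational(1, 2)) = Pow(Add(Add(a, Pow(a, 2), Pow(y, 2)), y), Rational(1, 2)) = Pow(Add(a, y, Pow(a, 2), Pow(y, 2)), Rational(1, 2)))
Mul(Function('q')(512, -73), Pow(Add(Function('t')(255), 162278), -1)) = Mul(Pow(Add(-73, 512, Pow(-73, 2), Pow(512, 2)), Rational(1, 2)), Pow(Add(Pow(255, 2), 162278), -1)) = Mul(Pow(Add(-73, 512, 5329, 262144), Rational(1, 2)), Pow(Add(65025, 162278), -1)) = Mul(Pow(267912, Rational(1, 2)), Pow(227303, -1)) = Mul(Mul(366, Pow(2, Rational(1, 2))), Rational(1, 227303)) = Mul(Rational(366, 227303), Pow(2, Rational(1, 2)))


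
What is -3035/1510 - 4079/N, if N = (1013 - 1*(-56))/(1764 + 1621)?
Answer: -4170488213/322838 ≈ -12918.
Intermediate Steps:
N = 1069/3385 (N = (1013 + 56)/3385 = 1069*(1/3385) = 1069/3385 ≈ 0.31580)
-3035/1510 - 4079/N = -3035/1510 - 4079/1069/3385 = -3035*1/1510 - 4079*3385/1069 = -607/302 - 13807415/1069 = -4170488213/322838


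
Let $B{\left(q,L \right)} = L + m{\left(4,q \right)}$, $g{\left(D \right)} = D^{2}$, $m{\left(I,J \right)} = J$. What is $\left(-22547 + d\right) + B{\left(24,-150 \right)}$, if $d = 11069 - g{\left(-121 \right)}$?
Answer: $-26245$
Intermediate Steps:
$B{\left(q,L \right)} = L + q$
$d = -3572$ ($d = 11069 - \left(-121\right)^{2} = 11069 - 14641 = -3572$)
$\left(-22547 + d\right) + B{\left(24,-150 \right)} = \left(-22547 - 3572\right) + \left(-150 + 24\right) = -26119 - 126 = -26245$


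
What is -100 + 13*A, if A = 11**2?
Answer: 1473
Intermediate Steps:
A = 121
-100 + 13*A = -100 + 13*121 = -100 + 1573 = 1473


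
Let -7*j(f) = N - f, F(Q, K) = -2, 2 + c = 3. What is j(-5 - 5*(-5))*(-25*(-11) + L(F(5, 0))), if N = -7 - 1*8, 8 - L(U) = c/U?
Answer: 2835/2 ≈ 1417.5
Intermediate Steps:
c = 1 (c = -2 + 3 = 1)
L(U) = 8 - 1/U
N = -15 (N = -7 - 8 = -15)
j(f) = 15/7 + f/7 (j(f) = -(-15 - f)/7 = 15/7 + f/7)
j(-5 - 5*(-5))*(-25*(-11) + L(F(5, 0))) = (15/7 + (-5 - 5*(-5))/7)*(-25*(-11) + (8 - 1/(-2))) = (15/7 + (-5 + 25)/7)*(275 + (8 - 1*(-1/2))) = (15/7 + (1/7)*20)*(275 + (8 + 1/2)) = (15/7 + 20/7)*(275 + 17/2) = 5*(567/2) = 2835/2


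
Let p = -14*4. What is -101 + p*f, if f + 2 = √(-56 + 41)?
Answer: 11 - 56*I*√15 ≈ 11.0 - 216.89*I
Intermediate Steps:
p = -56 (p = -2*28 = -56)
f = -2 + I*√15 (f = -2 + √(-56 + 41) = -2 + √(-15) = -2 + I*√15 ≈ -2.0 + 3.873*I)
-101 + p*f = -101 - 56*(-2 + I*√15) = -101 + (112 - 56*I*√15) = 11 - 56*I*√15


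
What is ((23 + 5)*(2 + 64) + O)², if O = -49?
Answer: 3236401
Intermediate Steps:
((23 + 5)*(2 + 64) + O)² = ((23 + 5)*(2 + 64) - 49)² = (28*66 - 49)² = (1848 - 49)² = 1799² = 3236401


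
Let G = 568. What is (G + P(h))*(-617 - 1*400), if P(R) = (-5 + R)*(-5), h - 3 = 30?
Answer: -435276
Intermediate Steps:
h = 33 (h = 3 + 30 = 33)
P(R) = 25 - 5*R
(G + P(h))*(-617 - 1*400) = (568 + (25 - 5*33))*(-617 - 1*400) = (568 + (25 - 165))*(-617 - 400) = (568 - 140)*(-1017) = 428*(-1017) = -435276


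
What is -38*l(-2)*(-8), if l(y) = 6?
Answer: 1824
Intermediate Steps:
-38*l(-2)*(-8) = -38*6*(-8) = -228*(-8) = 1824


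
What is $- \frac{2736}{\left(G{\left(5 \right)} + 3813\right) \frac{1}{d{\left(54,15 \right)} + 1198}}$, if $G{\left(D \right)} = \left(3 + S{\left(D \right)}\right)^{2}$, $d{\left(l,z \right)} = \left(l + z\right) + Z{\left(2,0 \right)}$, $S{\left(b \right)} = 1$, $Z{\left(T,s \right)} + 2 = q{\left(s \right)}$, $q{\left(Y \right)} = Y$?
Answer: $- \frac{3461040}{3829} \approx -903.9$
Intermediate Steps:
$Z{\left(T,s \right)} = -2 + s$
$d{\left(l,z \right)} = -2 + l + z$ ($d{\left(l,z \right)} = \left(l + z\right) + \left(-2 + 0\right) = \left(l + z\right) - 2 = -2 + l + z$)
$G{\left(D \right)} = 16$ ($G{\left(D \right)} = \left(3 + 1\right)^{2} = 4^{2} = 16$)
$- \frac{2736}{\left(G{\left(5 \right)} + 3813\right) \frac{1}{d{\left(54,15 \right)} + 1198}} = - \frac{2736}{\left(16 + 3813\right) \frac{1}{\left(-2 + 54 + 15\right) + 1198}} = - \frac{2736}{3829 \frac{1}{67 + 1198}} = - \frac{2736}{3829 \cdot \frac{1}{1265}} = - \frac{2736}{\frac{3829}{1265}} = \left(-2736\right) \frac{1265}{3829} = - \frac{3461040}{3829}$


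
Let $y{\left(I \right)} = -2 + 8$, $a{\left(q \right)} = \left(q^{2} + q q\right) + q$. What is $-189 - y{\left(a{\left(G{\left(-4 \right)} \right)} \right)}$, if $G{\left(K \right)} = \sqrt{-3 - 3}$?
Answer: $-195$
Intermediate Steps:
$G{\left(K \right)} = i \sqrt{6}$ ($G{\left(K \right)} = \sqrt{-6} = i \sqrt{6}$)
$a{\left(q \right)} = q + 2 q^{2}$ ($a{\left(q \right)} = \left(q^{2} + q^{2}\right) + q = 2 q^{2} + q = q + 2 q^{2}$)
$y{\left(I \right)} = 6$
$-189 - y{\left(a{\left(G{\left(-4 \right)} \right)} \right)} = -189 - 6 = -195$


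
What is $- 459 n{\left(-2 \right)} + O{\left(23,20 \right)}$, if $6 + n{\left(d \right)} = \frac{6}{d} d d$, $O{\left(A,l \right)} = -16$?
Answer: $8246$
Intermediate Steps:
$n{\left(d \right)} = -6 + 6 d$ ($n{\left(d \right)} = -6 + \frac{6}{d} d d = -6 + 6 d$)
$- 459 n{\left(-2 \right)} + O{\left(23,20 \right)} = - 459 \left(-6 + 6 \left(-2\right)\right) - 16 = - 459 \left(-6 - 12\right) - 16 = \left(-459\right) \left(-18\right) - 16 = 8262 - 16 = 8246$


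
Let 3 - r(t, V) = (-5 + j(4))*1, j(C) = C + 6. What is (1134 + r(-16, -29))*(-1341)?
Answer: -1518012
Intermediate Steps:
j(C) = 6 + C
r(t, V) = -2 (r(t, V) = 3 - (-5 + (6 + 4)) = 3 - (-5 + 10) = 3 - 5 = -2)
(1134 + r(-16, -29))*(-1341) = (1134 - 2)*(-1341) = 1132*(-1341) = -1518012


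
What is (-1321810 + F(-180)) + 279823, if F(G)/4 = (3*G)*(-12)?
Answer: -1016067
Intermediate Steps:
F(G) = -144*G (F(G) = 4*((3*G)*(-12)) = 4*(-36*G) = -144*G)
(-1321810 + F(-180)) + 279823 = (-1321810 - 144*(-180)) + 279823 = (-1321810 + 25920) + 279823 = -1295890 + 279823 = -1016067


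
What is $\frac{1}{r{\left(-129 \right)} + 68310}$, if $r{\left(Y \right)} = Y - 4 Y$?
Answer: $\frac{1}{68697} \approx 1.4557 \cdot 10^{-5}$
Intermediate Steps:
$r{\left(Y \right)} = - 3 Y$
$\frac{1}{r{\left(-129 \right)} + 68310} = \frac{1}{\left(-3\right) \left(-129\right) + 68310} = \frac{1}{387 + 68310} = \frac{1}{68697}$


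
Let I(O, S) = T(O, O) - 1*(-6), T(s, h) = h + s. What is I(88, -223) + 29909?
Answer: 30091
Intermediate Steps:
I(O, S) = 6 + 2*O (I(O, S) = (O + O) - 1*(-6) = 2*O + 6 = 6 + 2*O)
I(88, -223) + 29909 = (6 + 2*88) + 29909 = (6 + 176) + 29909 = 182 + 29909 = 30091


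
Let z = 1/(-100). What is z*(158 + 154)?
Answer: -78/25 ≈ -3.1200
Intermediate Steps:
z = -1/100 ≈ -0.010000
z*(158 + 154) = -(158 + 154)/100 = -1/100*312 = -78/25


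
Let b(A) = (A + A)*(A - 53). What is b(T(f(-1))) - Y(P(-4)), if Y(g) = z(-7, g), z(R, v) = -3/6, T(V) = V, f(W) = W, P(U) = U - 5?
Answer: 217/2 ≈ 108.50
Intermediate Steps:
P(U) = -5 + U
z(R, v) = -1/2 (z(R, v) = -3*1/6 = -1/2)
Y(g) = -1/2
b(A) = 2*A*(-53 + A) (b(A) = (2*A)*(-53 + A) = 2*A*(-53 + A))
b(T(f(-1))) - Y(P(-4)) = 2*(-1)*(-53 - 1) - 1*(-1/2) = 2*(-1)*(-54) + 1/2 = 108 + 1/2 = 217/2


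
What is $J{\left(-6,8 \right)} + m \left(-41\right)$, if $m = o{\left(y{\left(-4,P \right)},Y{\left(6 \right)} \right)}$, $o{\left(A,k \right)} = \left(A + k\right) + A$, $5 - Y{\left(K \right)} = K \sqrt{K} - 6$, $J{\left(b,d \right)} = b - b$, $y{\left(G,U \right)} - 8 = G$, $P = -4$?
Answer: $-779 + 246 \sqrt{6} \approx -176.43$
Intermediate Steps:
$y{\left(G,U \right)} = 8 + G$
$J{\left(b,d \right)} = 0$
$Y{\left(K \right)} = 11 - K^{\frac{3}{2}}$ ($Y{\left(K \right)} = 5 - \left(K \sqrt{K} - 6\right) = 5 - \left(K^{\frac{3}{2}} - 6\right) = 5 - \left(-6 + K^{\frac{3}{2}}\right) = 11 - K^{\frac{3}{2}}$)
$o{\left(A,k \right)} = k + 2 A$
$m = 19 - 6 \sqrt{6}$ ($m = \left(11 - 6^{\frac{3}{2}}\right) + 2 \left(8 - 4\right) = \left(11 - 6 \sqrt{6}\right) + 2 \cdot 4 = \left(11 - 6 \sqrt{6}\right) + 8 = 19 - 6 \sqrt{6} \approx 4.3031$)
$J{\left(-6,8 \right)} + m \left(-41\right) = 0 + \left(19 - 6 \sqrt{6}\right) \left(-41\right) = 0 - \left(779 - 246 \sqrt{6}\right) = -779 + 246 \sqrt{6}$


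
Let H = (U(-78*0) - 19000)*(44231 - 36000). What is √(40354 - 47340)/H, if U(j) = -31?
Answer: -I*√6986/156644161 ≈ -5.3358e-7*I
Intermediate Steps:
H = -156644161 (H = (-31 - 19000)*(44231 - 36000) = -19031*8231 = -156644161)
√(40354 - 47340)/H = √(40354 - 47340)/(-156644161) = √(-6986)*(-1/156644161) = (I*√6986)*(-1/156644161) = -I*√6986/156644161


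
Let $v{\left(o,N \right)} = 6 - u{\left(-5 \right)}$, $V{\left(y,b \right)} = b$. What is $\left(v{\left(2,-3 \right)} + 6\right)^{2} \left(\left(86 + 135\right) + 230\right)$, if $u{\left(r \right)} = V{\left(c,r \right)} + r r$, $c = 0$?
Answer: $28864$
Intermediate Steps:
$u{\left(r \right)} = r + r^{2}$ ($u{\left(r \right)} = r + r r = r + r^{2}$)
$v{\left(o,N \right)} = -14$ ($v{\left(o,N \right)} = 6 - - 5 \left(1 - 5\right) = 6 - \left(-5\right) \left(-4\right) = 6 - 20 = -14$)
$\left(v{\left(2,-3 \right)} + 6\right)^{2} \left(\left(86 + 135\right) + 230\right) = \left(-14 + 6\right)^{2} \left(\left(86 + 135\right) + 230\right) = \left(-8\right)^{2} \left(221 + 230\right) = 64 \cdot 451 = 28864$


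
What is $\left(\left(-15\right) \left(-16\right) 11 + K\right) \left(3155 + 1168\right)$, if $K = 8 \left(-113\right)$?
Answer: $7504728$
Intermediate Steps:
$K = -904$
$\left(\left(-15\right) \left(-16\right) 11 + K\right) \left(3155 + 1168\right) = \left(\left(-15\right) \left(-16\right) 11 - 904\right) \left(3155 + 1168\right) = \left(240 \cdot 11 - 904\right) 4323 = \left(2640 - 904\right) 4323 = 1736 \cdot 4323 = 7504728$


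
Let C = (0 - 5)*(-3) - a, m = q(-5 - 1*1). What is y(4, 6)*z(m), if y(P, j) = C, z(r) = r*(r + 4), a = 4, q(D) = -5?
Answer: 55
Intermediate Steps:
m = -5
z(r) = r*(4 + r)
C = 11 (C = (0 - 5)*(-3) - 1*4 = -5*(-3) - 4 = 15 - 4 = 11)
y(P, j) = 11
y(4, 6)*z(m) = 11*(-5*(4 - 5)) = 11*(-5*(-1)) = 11*5 = 55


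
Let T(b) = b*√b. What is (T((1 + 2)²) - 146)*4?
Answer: -476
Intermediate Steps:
T(b) = b^(3/2)
(T((1 + 2)²) - 146)*4 = (((1 + 2)²)^(3/2) - 146)*4 = ((3²)^(3/2) - 146)*4 = (9^(3/2) - 146)*4 = (27 - 146)*4 = -119*4 = -476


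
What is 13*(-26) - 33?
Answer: -371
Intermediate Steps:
13*(-26) - 33 = -338 - 33 = -371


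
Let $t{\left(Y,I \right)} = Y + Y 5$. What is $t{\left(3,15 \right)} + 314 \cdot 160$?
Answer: $50258$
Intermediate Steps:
$t{\left(Y,I \right)} = 6 Y$ ($t{\left(Y,I \right)} = Y + 5 Y = 6 Y$)
$t{\left(3,15 \right)} + 314 \cdot 160 = 6 \cdot 3 + 314 \cdot 160 = 18 + 50240 = 50258$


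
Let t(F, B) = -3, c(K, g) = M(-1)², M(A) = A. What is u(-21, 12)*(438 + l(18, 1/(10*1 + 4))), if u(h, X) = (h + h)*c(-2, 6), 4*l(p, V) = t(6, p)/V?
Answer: -17955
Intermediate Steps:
c(K, g) = 1 (c(K, g) = (-1)² = 1)
l(p, V) = -3/(4*V) (l(p, V) = (-3/V)/4 = -3/(4*V))
u(h, X) = 2*h (u(h, X) = (h + h)*1 = (2*h)*1 = 2*h)
u(-21, 12)*(438 + l(18, 1/(10*1 + 4))) = (2*(-21))*(438 - 3/(4*(1/(10*1 + 4)))) = -42*(438 - 3/(4*(1/(10 + 4)))) = -42*(438 - 3/(4*(1/14))) = -42*(438 - 3/(4*1/14)) = -42*(438 - ¾*14) = -42*(438 - 21/2) = -42*855/2 = -17955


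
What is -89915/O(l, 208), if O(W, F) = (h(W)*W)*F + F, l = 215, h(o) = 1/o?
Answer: -89915/416 ≈ -216.14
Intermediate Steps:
O(W, F) = 2*F (O(W, F) = (W/W)*F + F = 1*F + F = F + F = 2*F)
-89915/O(l, 208) = -89915/(2*208) = -89915/416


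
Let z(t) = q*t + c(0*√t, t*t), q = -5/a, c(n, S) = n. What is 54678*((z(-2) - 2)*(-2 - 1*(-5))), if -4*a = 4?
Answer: -1968408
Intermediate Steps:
a = -1 (a = -¼*4 = -1)
q = 5 (q = -5/(-1) = -5*(-1) = 5)
z(t) = 5*t (z(t) = 5*t + 0*√t = 5*t + 0 = 5*t)
54678*((z(-2) - 2)*(-2 - 1*(-5))) = 54678*((5*(-2) - 2)*(-2 - 1*(-5))) = 54678*((-10 - 2)*(-2 + 5)) = 54678*(-12*3) = 54678*(-36) = -1968408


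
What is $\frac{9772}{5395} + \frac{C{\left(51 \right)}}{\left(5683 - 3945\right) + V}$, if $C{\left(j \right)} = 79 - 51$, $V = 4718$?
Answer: $\frac{15809773}{8707530} \approx 1.8156$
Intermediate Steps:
$C{\left(j \right)} = 28$ ($C{\left(j \right)} = 79 - 51 = 28$)
$\frac{9772}{5395} + \frac{C{\left(51 \right)}}{\left(5683 - 3945\right) + V} = \frac{9772}{5395} + \frac{28}{\left(5683 - 3945\right) + 4718} = 9772 \cdot \frac{1}{5395} + \frac{28}{1738 + 4718} = \frac{9772}{5395} + \frac{28}{6456} = \frac{9772}{5395} + 28 \cdot \frac{1}{6456} = \frac{9772}{5395} + \frac{7}{1614} = \frac{15809773}{8707530}$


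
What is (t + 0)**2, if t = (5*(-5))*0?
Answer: 0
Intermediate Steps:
t = 0 (t = -25*0 = 0)
(t + 0)**2 = (0 + 0)**2 = 0**2 = 0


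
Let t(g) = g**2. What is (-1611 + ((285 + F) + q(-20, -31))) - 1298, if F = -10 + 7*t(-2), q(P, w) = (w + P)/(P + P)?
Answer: -104189/40 ≈ -2604.7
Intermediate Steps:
q(P, w) = (P + w)/(2*P) (q(P, w) = (P + w)/((2*P)) = (P + w)*(1/(2*P)) = (P + w)/(2*P))
F = 18 (F = -10 + 7*(-2)**2 = -10 + 7*4 = -10 + 28 = 18)
(-1611 + ((285 + F) + q(-20, -31))) - 1298 = (-1611 + ((285 + 18) + (1/2)*(-20 - 31)/(-20))) - 1298 = (-1611 + (303 + (1/2)*(-1/20)*(-51))) - 1298 = (-1611 + (303 + 51/40)) - 1298 = (-1611 + 12171/40) - 1298 = -52269/40 - 1298 = -104189/40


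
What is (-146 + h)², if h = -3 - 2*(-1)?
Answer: 21609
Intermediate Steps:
h = -1 (h = -3 + 2 = -1)
(-146 + h)² = (-146 - 1)² = (-147)² = 21609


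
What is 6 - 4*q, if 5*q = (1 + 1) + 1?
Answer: 18/5 ≈ 3.6000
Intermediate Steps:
q = ⅗ (q = ((1 + 1) + 1)/5 = (2 + 1)/5 = (⅕)*3 = ⅗ ≈ 0.60000)
6 - 4*q = 6 - 4*⅗ = 6 - 12/5 = 18/5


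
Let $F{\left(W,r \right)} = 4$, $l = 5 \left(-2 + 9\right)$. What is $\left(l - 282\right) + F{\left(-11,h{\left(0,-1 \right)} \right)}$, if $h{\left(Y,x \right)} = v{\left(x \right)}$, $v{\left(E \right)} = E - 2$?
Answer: $-243$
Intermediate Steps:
$v{\left(E \right)} = -2 + E$
$h{\left(Y,x \right)} = -2 + x$
$l = 35$ ($l = 5 \cdot 7 = 35$)
$\left(l - 282\right) + F{\left(-11,h{\left(0,-1 \right)} \right)} = \left(35 - 282\right) + 4 = -247 + 4 = -243$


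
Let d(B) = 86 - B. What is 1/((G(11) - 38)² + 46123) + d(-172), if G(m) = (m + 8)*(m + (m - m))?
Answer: 19443913/75364 ≈ 258.00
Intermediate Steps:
G(m) = m*(8 + m) (G(m) = (8 + m)*(m + 0) = (8 + m)*m = m*(8 + m))
1/((G(11) - 38)² + 46123) + d(-172) = 1/((11*(8 + 11) - 38)² + 46123) + (86 - 1*(-172)) = 1/((11*19 - 38)² + 46123) + (86 + 172) = 1/((209 - 38)² + 46123) + 258 = 1/(171² + 46123) + 258 = 1/(29241 + 46123) + 258 = 1/75364 + 258 = 19443913/75364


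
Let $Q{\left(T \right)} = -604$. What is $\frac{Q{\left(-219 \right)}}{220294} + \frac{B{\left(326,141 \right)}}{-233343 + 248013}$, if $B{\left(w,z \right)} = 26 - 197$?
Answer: $- \frac{2585053}{179539610} \approx -0.014398$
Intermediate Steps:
$B{\left(w,z \right)} = -171$ ($B{\left(w,z \right)} = 26 - 197 = -171$)
$\frac{Q{\left(-219 \right)}}{220294} + \frac{B{\left(326,141 \right)}}{-233343 + 248013} = - \frac{604}{220294} - \frac{171}{-233343 + 248013} = \left(-604\right) \frac{1}{220294} - \frac{171}{14670} = - \frac{302}{110147} - \frac{19}{1630} = - \frac{2585053}{179539610}$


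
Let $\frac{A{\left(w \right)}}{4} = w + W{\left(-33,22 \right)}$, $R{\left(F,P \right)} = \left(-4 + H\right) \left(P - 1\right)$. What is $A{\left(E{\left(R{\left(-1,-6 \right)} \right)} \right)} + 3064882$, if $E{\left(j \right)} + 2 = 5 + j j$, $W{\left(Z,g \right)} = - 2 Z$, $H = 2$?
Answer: $3065942$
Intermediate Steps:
$R{\left(F,P \right)} = 2 - 2 P$ ($R{\left(F,P \right)} = \left(-4 + 2\right) \left(P - 1\right) = - 2 \left(-1 + P\right) = 2 - 2 P$)
$E{\left(j \right)} = 3 + j^{2}$ ($E{\left(j \right)} = -2 + \left(5 + j j\right) = -2 + \left(5 + j^{2}\right) = 3 + j^{2}$)
$A{\left(w \right)} = 264 + 4 w$ ($A{\left(w \right)} = 4 \left(w - -66\right) = 4 \left(w + 66\right) = 4 \left(66 + w\right) = 264 + 4 w$)
$A{\left(E{\left(R{\left(-1,-6 \right)} \right)} \right)} + 3064882 = \left(264 + 4 \left(3 + \left(2 - -12\right)^{2}\right)\right) + 3064882 = \left(264 + 4 \left(3 + \left(2 + 12\right)^{2}\right)\right) + 3064882 = \left(264 + 4 \left(3 + 14^{2}\right)\right) + 3064882 = \left(264 + 4 \left(3 + 196\right)\right) + 3064882 = \left(264 + 4 \cdot 199\right) + 3064882 = \left(264 + 796\right) + 3064882 = 1060 + 3064882 = 3065942$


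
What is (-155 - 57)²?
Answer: 44944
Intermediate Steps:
(-155 - 57)² = (-212)² = 44944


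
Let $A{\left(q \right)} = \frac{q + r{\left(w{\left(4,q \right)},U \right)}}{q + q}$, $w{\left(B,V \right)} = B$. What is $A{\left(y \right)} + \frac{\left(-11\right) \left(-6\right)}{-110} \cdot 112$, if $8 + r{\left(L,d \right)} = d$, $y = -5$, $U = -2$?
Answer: $- \frac{657}{10} \approx -65.7$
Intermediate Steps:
$r{\left(L,d \right)} = -8 + d$
$A{\left(q \right)} = \frac{-10 + q}{2 q}$ ($A{\left(q \right)} = \frac{q - 10}{q + q} = \frac{q - 10}{2 q} = \left(-10 + q\right) \frac{1}{2 q} = \frac{-10 + q}{2 q}$)
$A{\left(y \right)} + \frac{\left(-11\right) \left(-6\right)}{-110} \cdot 112 = \frac{-10 - 5}{2 \left(-5\right)} + \frac{\left(-11\right) \left(-6\right)}{-110} \cdot 112 = \frac{1}{2} \left(- \frac{1}{5}\right) \left(-15\right) + 66 \left(- \frac{1}{110}\right) 112 = \frac{3}{2} - \frac{336}{5} = - \frac{657}{10}$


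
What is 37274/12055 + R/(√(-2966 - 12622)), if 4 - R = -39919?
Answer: 37274/12055 - 39923*I*√433/2598 ≈ 3.092 - 319.76*I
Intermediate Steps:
R = 39923 (R = 4 - 1*(-39919) = 4 + 39919 = 39923)
37274/12055 + R/(√(-2966 - 12622)) = 37274/12055 + 39923/(√(-2966 - 12622)) = 37274*(1/12055) + 39923/(√(-15588)) = 37274/12055 + 39923/((6*I*√433)) = 37274/12055 + 39923*(-I*√433/2598) = 37274/12055 - 39923*I*√433/2598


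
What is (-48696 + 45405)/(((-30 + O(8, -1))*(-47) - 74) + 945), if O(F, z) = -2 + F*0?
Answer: -3291/2375 ≈ -1.3857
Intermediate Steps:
O(F, z) = -2 (O(F, z) = -2 + 0 = -2)
(-48696 + 45405)/(((-30 + O(8, -1))*(-47) - 74) + 945) = (-48696 + 45405)/(((-30 - 2)*(-47) - 74) + 945) = -3291/((-32*(-47) - 74) + 945) = -3291/((1504 - 74) + 945) = -3291/(1430 + 945) = -3291/2375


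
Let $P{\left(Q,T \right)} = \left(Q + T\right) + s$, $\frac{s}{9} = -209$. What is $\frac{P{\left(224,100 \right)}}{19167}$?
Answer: $- \frac{519}{6389} \approx -0.081233$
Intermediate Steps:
$s = -1881$ ($s = 9 \left(-209\right) = -1881$)
$P{\left(Q,T \right)} = -1881 + Q + T$ ($P{\left(Q,T \right)} = \left(Q + T\right) - 1881 = -1881 + Q + T$)
$\frac{P{\left(224,100 \right)}}{19167} = \frac{-1881 + 224 + 100}{19167} = \left(-1557\right) \frac{1}{19167} = - \frac{519}{6389}$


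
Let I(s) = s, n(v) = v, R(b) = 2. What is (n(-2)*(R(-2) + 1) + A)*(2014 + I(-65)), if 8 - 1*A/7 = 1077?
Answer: -14596061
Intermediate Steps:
A = -7483 (A = 56 - 7*1077 = 56 - 7539 = -7483)
(n(-2)*(R(-2) + 1) + A)*(2014 + I(-65)) = (-2*(2 + 1) - 7483)*(2014 - 65) = (-2*3 - 7483)*1949 = (-6 - 7483)*1949 = -7489*1949 = -14596061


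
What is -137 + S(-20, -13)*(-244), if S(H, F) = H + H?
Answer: 9623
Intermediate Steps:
S(H, F) = 2*H
-137 + S(-20, -13)*(-244) = -137 + (2*(-20))*(-244) = -137 - 40*(-244) = -137 + 9760 = 9623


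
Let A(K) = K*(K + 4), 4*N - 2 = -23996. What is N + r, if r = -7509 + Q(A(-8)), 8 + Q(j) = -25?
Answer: -27081/2 ≈ -13541.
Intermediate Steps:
N = -11997/2 (N = ½ + (¼)*(-23996) = ½ - 5999 = -11997/2 ≈ -5998.5)
A(K) = K*(4 + K)
Q(j) = -33 (Q(j) = -8 - 25 = -33)
r = -7542 (r = -7509 - 33 = -7542)
N + r = -11997/2 - 7542 = -27081/2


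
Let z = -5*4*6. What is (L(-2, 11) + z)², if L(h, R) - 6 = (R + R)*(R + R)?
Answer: 136900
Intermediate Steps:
L(h, R) = 6 + 4*R² (L(h, R) = 6 + (R + R)*(R + R) = 6 + (2*R)*(2*R) = 6 + 4*R²)
z = -120 (z = -20*6 = -120)
(L(-2, 11) + z)² = ((6 + 4*11²) - 120)² = ((6 + 4*121) - 120)² = ((6 + 484) - 120)² = (490 - 120)² = 370² = 136900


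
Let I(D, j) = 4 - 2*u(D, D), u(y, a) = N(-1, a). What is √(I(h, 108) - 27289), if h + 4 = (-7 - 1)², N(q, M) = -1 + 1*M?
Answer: I*√27403 ≈ 165.54*I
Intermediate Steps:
N(q, M) = -1 + M
u(y, a) = -1 + a
h = 60 (h = -4 + (-7 - 1)² = -4 + (-8)² = -4 + 64 = 60)
I(D, j) = 6 - 2*D (I(D, j) = 4 - 2*(-1 + D) = 4 + (2 - 2*D) = 6 - 2*D)
√(I(h, 108) - 27289) = √((6 - 2*60) - 27289) = √((6 - 120) - 27289) = √(-114 - 27289) = √(-27403) = I*√27403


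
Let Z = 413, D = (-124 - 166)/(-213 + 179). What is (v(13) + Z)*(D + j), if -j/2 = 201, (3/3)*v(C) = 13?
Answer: -2849514/17 ≈ -1.6762e+5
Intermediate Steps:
v(C) = 13
j = -402 (j = -2*201 = -402)
D = 145/17 (D = -290/(-34) = -290*(-1/34) = 145/17 ≈ 8.5294)
(v(13) + Z)*(D + j) = (13 + 413)*(145/17 - 402) = 426*(-6689/17) = -2849514/17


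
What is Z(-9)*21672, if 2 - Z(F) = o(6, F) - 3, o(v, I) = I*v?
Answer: 1278648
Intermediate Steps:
Z(F) = 5 - 6*F (Z(F) = 2 - (F*6 - 3) = 2 - (6*F - 3) = 2 - (-3 + 6*F) = 2 + (3 - 6*F) = 5 - 6*F)
Z(-9)*21672 = (5 - 6*(-9))*21672 = (5 + 54)*21672 = 59*21672 = 1278648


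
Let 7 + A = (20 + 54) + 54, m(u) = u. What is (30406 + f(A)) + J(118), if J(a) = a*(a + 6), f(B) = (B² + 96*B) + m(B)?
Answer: 71416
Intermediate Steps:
A = 121 (A = -7 + ((20 + 54) + 54) = -7 + (74 + 54) = -7 + 128 = 121)
f(B) = B² + 97*B (f(B) = (B² + 96*B) + B = B² + 97*B)
J(a) = a*(6 + a)
(30406 + f(A)) + J(118) = (30406 + 121*(97 + 121)) + 118*(6 + 118) = (30406 + 121*218) + 118*124 = (30406 + 26378) + 14632 = 56784 + 14632 = 71416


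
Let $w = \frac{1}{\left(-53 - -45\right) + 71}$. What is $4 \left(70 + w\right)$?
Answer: $\frac{17644}{63} \approx 280.06$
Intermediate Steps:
$w = \frac{1}{63}$ ($w = \frac{1}{\left(-53 + 45\right) + 71} = \frac{1}{-8 + 71} = \frac{1}{63} \approx 0.015873$)
$4 \left(70 + w\right) = 4 \left(70 + \frac{1}{63}\right) = 4 \cdot \frac{4411}{63} = \frac{17644}{63}$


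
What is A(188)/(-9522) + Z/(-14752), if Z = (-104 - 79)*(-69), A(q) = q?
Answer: -61503835/70234272 ≈ -0.87570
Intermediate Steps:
Z = 12627 (Z = -183*(-69) = 12627)
A(188)/(-9522) + Z/(-14752) = 188/(-9522) + 12627/(-14752) = 188*(-1/9522) + 12627*(-1/14752) = -94/4761 - 12627/14752 = -61503835/70234272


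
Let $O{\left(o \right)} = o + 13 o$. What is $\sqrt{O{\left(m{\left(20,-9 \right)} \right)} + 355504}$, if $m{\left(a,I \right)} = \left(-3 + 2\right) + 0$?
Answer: $\sqrt{355490} \approx 596.23$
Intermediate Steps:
$m{\left(a,I \right)} = -1$ ($m{\left(a,I \right)} = -1 + 0 = -1$)
$O{\left(o \right)} = 14 o$
$\sqrt{O{\left(m{\left(20,-9 \right)} \right)} + 355504} = \sqrt{14 \left(-1\right) + 355504} = \sqrt{-14 + 355504} = \sqrt{355490}$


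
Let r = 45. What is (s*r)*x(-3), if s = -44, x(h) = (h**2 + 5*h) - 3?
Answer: 17820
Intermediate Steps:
x(h) = -3 + h**2 + 5*h
(s*r)*x(-3) = (-44*45)*(-3 + (-3)**2 + 5*(-3)) = -1980*(-3 + 9 - 15) = -1980*(-9) = 17820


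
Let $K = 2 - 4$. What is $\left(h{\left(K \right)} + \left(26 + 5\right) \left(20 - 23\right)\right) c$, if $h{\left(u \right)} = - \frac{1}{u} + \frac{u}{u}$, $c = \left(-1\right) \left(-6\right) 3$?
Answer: $-1647$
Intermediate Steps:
$c = 18$ ($c = 6 \cdot 3 = 18$)
$K = -2$
$h{\left(u \right)} = 1 - \frac{1}{u}$ ($h{\left(u \right)} = - \frac{1}{u} + 1 = 1 - \frac{1}{u}$)
$\left(h{\left(K \right)} + \left(26 + 5\right) \left(20 - 23\right)\right) c = \left(\frac{-1 - 2}{-2} + \left(26 + 5\right) \left(20 - 23\right)\right) 18 = \left(\left(- \frac{1}{2}\right) \left(-3\right) + 31 \left(-3\right)\right) 18 = \left(\frac{3}{2} - 93\right) 18 = \left(- \frac{183}{2}\right) 18 = -1647$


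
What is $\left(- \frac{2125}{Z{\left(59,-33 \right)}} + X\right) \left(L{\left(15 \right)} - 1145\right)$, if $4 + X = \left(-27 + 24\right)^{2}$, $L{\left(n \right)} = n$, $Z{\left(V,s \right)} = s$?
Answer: $- \frac{2587700}{33} \approx -78415.0$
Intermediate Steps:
$X = 5$ ($X = -4 + \left(-27 + 24\right)^{2} = -4 + \left(-3\right)^{2} = -4 + 9 = 5$)
$\left(- \frac{2125}{Z{\left(59,-33 \right)}} + X\right) \left(L{\left(15 \right)} - 1145\right) = \left(- \frac{2125}{-33} + 5\right) \left(15 - 1145\right) = \left(\left(-2125\right) \left(- \frac{1}{33}\right) + 5\right) \left(-1130\right) = \left(\frac{2125}{33} + 5\right) \left(-1130\right) = \frac{2290}{33} \left(-1130\right) = - \frac{2587700}{33}$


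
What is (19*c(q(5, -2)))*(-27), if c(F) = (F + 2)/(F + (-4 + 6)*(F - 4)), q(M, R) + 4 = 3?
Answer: 513/11 ≈ 46.636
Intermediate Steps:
q(M, R) = -1 (q(M, R) = -4 + 3 = -1)
c(F) = (2 + F)/(-8 + 3*F) (c(F) = (2 + F)/(F + 2*(-4 + F)) = (2 + F)/(F + (-8 + 2*F)) = (2 + F)/(-8 + 3*F))
(19*c(q(5, -2)))*(-27) = (19*((2 - 1)/(-8 + 3*(-1))))*(-27) = (19*(1/(-8 - 3)))*(-27) = (19*(1/(-11)))*(-27) = (19*(-1/11*1))*(-27) = (19*(-1/11))*(-27) = -19/11*(-27) = 513/11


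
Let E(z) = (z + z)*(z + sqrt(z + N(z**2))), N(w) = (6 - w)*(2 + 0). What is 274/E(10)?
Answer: 137/278 - 137*I*sqrt(178)/2780 ≈ 0.49281 - 0.65749*I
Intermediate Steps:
N(w) = 12 - 2*w (N(w) = (6 - w)*2 = 12 - 2*w)
E(z) = 2*z*(z + sqrt(12 + z - 2*z**2)) (E(z) = (z + z)*(z + sqrt(z + (12 - 2*z**2))) = (2*z)*(z + sqrt(12 + z - 2*z**2)) = 2*z*(z + sqrt(12 + z - 2*z**2)))
274/E(10) = 274/((2*10*(10 + sqrt(12 + 10 - 2*10**2)))) = 274/((2*10*(10 + sqrt(12 + 10 - 2*100)))) = 274/((2*10*(10 + sqrt(12 + 10 - 200)))) = 274/((2*10*(10 + sqrt(-178)))) = 274/((2*10*(10 + I*sqrt(178)))) = 274/(200 + 20*I*sqrt(178))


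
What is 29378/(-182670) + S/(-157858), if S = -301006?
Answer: 12586803424/7208980215 ≈ 1.7460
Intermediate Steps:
29378/(-182670) + S/(-157858) = 29378/(-182670) - 301006/(-157858) = 29378*(-1/182670) - 301006*(-1/157858) = -14689/91335 + 150503/78929 = 12586803424/7208980215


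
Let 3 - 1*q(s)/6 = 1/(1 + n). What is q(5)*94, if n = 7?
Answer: 3243/2 ≈ 1621.5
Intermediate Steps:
q(s) = 69/4 (q(s) = 18 - 6/(1 + 7) = 18 - 6/8 = 18 - 6*1/8 = 18 - 3/4 = 69/4)
q(5)*94 = (69/4)*94 = 3243/2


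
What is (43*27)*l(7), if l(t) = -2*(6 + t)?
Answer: -30186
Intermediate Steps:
l(t) = -12 - 2*t
(43*27)*l(7) = (43*27)*(-12 - 2*7) = 1161*(-12 - 14) = 1161*(-26) = -30186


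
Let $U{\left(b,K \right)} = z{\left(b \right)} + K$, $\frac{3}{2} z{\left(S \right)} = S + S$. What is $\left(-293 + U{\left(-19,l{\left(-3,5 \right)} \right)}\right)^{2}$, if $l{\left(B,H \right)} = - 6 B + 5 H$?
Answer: $\frac{682276}{9} \approx 75809.0$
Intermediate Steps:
$z{\left(S \right)} = \frac{4 S}{3}$ ($z{\left(S \right)} = \frac{2 \left(S + S\right)}{3} = \frac{2 \cdot 2 S}{3} = \frac{4 S}{3}$)
$U{\left(b,K \right)} = K + \frac{4 b}{3}$ ($U{\left(b,K \right)} = \frac{4 b}{3} + K = K + \frac{4 b}{3}$)
$\left(-293 + U{\left(-19,l{\left(-3,5 \right)} \right)}\right)^{2} = \left(-293 + \left(\left(\left(-6\right) \left(-3\right) + 5 \cdot 5\right) + \frac{4}{3} \left(-19\right)\right)\right)^{2} = \left(-293 + \left(\left(18 + 25\right) - \frac{76}{3}\right)\right)^{2} = \left(-293 + \left(43 - \frac{76}{3}\right)\right)^{2} = \left(-293 + \frac{53}{3}\right)^{2} = \left(- \frac{826}{3}\right)^{2} = \frac{682276}{9}$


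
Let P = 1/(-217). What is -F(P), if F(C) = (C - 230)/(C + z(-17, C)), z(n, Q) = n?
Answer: -16637/1230 ≈ -13.526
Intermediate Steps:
P = -1/217 ≈ -0.0046083
F(C) = (-230 + C)/(-17 + C) (F(C) = (C - 230)/(C - 17) = (-230 + C)/(-17 + C))
-F(P) = -(-230 - 1/217)/(-17 - 1/217) = -(-49911)/((-3690/217)*217) = -(-217)*(-49911)/(3690*217) = -1*16637/1230 = -16637/1230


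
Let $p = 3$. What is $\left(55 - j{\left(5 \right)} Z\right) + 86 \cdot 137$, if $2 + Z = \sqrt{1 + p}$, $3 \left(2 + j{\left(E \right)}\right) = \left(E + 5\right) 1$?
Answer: $11837$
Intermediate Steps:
$j{\left(E \right)} = - \frac{1}{3} + \frac{E}{3}$ ($j{\left(E \right)} = -2 + \frac{\left(E + 5\right) 1}{3} = -2 + \frac{\left(5 + E\right) 1}{3} = -2 + \frac{5 + E}{3} = -2 + \left(\frac{5}{3} + \frac{E}{3}\right) = - \frac{1}{3} + \frac{E}{3}$)
$Z = 0$ ($Z = -2 + \sqrt{1 + 3} = -2 + \sqrt{4} = -2 + 2 = 0$)
$\left(55 - j{\left(5 \right)} Z\right) + 86 \cdot 137 = \left(55 - \left(- \frac{1}{3} + \frac{1}{3} \cdot 5\right) 0\right) + 86 \cdot 137 = \left(55 - \left(- \frac{1}{3} + \frac{5}{3}\right) 0\right) + 11782 = \left(55 - \frac{4}{3} \cdot 0\right) + 11782 = \left(55 - 0\right) + 11782 = \left(55 + 0\right) + 11782 = 55 + 11782 = 11837$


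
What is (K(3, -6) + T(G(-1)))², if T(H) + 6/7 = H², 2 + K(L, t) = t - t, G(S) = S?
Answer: 169/49 ≈ 3.4490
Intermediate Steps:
K(L, t) = -2 (K(L, t) = -2 + (t - t) = -2 + 0 = -2)
T(H) = -6/7 + H²
(K(3, -6) + T(G(-1)))² = (-2 + (-6/7 + (-1)²))² = (-2 + (-6/7 + 1))² = (-2 + ⅐)² = (-13/7)² = 169/49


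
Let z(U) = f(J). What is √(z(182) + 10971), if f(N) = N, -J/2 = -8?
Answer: √10987 ≈ 104.82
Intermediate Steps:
J = 16 (J = -2*(-8) = 16)
z(U) = 16
√(z(182) + 10971) = √(16 + 10971) = √10987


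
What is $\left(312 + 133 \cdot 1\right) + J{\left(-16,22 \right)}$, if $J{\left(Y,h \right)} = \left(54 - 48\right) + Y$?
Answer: $435$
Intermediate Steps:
$J{\left(Y,h \right)} = 6 + Y$
$\left(312 + 133 \cdot 1\right) + J{\left(-16,22 \right)} = \left(312 + 133 \cdot 1\right) + \left(6 - 16\right) = \left(312 + 133\right) - 10 = 445 - 10 = 435$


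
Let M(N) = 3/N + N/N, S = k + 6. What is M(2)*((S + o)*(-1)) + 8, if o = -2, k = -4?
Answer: 8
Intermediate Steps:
S = 2 (S = -4 + 6 = 2)
M(N) = 1 + 3/N (M(N) = 3/N + 1 = 1 + 3/N)
M(2)*((S + o)*(-1)) + 8 = ((3 + 2)/2)*((2 - 2)*(-1)) + 8 = ((½)*5)*(0*(-1)) + 8 = (5/2)*0 + 8 = 0 + 8 = 8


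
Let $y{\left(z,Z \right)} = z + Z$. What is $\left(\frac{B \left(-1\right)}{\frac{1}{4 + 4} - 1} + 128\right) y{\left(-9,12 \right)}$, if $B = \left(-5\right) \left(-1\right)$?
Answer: $\frac{2808}{7} \approx 401.14$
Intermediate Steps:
$B = 5$
$y{\left(z,Z \right)} = Z + z$
$\left(\frac{B \left(-1\right)}{\frac{1}{4 + 4} - 1} + 128\right) y{\left(-9,12 \right)} = \left(\frac{5 \left(-1\right)}{\frac{1}{4 + 4} - 1} + 128\right) \left(12 - 9\right) = \left(- \frac{5}{\frac{1}{8} - 1} + 128\right) 3 = \left(- \frac{5}{- \frac{7}{8}} + 128\right) 3 = \left(\left(-5\right) \left(- \frac{8}{7}\right) + 128\right) 3 = \left(\frac{40}{7} + 128\right) 3 = \frac{936}{7} \cdot 3 = \frac{2808}{7}$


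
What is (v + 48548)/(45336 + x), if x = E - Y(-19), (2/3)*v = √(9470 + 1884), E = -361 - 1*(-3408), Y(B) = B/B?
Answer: 24274/24191 + 3*√11354/96764 ≈ 1.0067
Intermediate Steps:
Y(B) = 1
E = 3047 (E = -361 + 3408 = 3047)
v = 3*√11354/2 (v = 3*√(9470 + 1884)/2 = 3*√11354/2 ≈ 159.83)
x = 3046 (x = 3047 - 1*1 = 3047 - 1 = 3046)
(v + 48548)/(45336 + x) = (3*√11354/2 + 48548)/(45336 + 3046) = (48548 + 3*√11354/2)/48382 = (48548 + 3*√11354/2)*(1/48382) = 24274/24191 + 3*√11354/96764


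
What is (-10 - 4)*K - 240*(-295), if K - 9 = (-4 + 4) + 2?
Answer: 70646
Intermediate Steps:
K = 11 (K = 9 + ((-4 + 4) + 2) = 9 + (0 + 2) = 9 + 2 = 11)
(-10 - 4)*K - 240*(-295) = (-10 - 4)*11 - 240*(-295) = -14*11 + 70800 = -154 + 70800 = 70646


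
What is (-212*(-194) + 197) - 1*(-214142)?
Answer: 255467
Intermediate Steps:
(-212*(-194) + 197) - 1*(-214142) = (41128 + 197) + 214142 = 41325 + 214142 = 255467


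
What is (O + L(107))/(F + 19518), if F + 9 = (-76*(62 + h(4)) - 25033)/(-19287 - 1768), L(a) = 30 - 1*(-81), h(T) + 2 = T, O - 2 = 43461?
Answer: 458725285/205395946 ≈ 2.2334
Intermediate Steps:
O = 43463 (O = 2 + 43461 = 43463)
h(T) = -2 + T
L(a) = 111 (L(a) = 30 + 81 = 111)
F = -159598/21055 (F = -9 + (-76*(62 + (-2 + 4)) - 25033)/(-19287 - 1768) = -9 + (-76*(62 + 2) - 25033)/(-21055) = -9 + (-76*64 - 25033)*(-1/21055) = -9 + (-4864 - 25033)*(-1/21055) = -9 - 29897*(-1/21055) = -9 + 29897/21055 = -159598/21055 ≈ -7.5801)
(O + L(107))/(F + 19518) = (43463 + 111)/(-159598/21055 + 19518) = 43574/(410791892/21055) = 43574*(21055/410791892) = 458725285/205395946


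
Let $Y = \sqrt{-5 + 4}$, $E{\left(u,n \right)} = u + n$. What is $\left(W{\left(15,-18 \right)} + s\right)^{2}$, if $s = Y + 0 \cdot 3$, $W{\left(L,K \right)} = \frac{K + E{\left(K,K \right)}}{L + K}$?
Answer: $323 + 36 i \approx 323.0 + 36.0 i$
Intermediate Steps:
$E{\left(u,n \right)} = n + u$
$Y = i$ ($Y = \sqrt{-1} = i \approx 1.0 i$)
$W{\left(L,K \right)} = \frac{3 K}{K + L}$ ($W{\left(L,K \right)} = \frac{K + \left(K + K\right)}{L + K} = \frac{K + 2 K}{K + L} = \frac{3 K}{K + L}$)
$s = i$ ($s = i + 0 \cdot 3 = i + 0 = i \approx 1.0 i$)
$\left(W{\left(15,-18 \right)} + s\right)^{2} = \left(3 \left(-18\right) \frac{1}{-18 + 15} + i\right)^{2} = \left(3 \left(-18\right) \frac{1}{-3} + i\right)^{2} = \left(3 \left(-18\right) \left(- \frac{1}{3}\right) + i\right)^{2} = \left(18 + i\right)^{2}$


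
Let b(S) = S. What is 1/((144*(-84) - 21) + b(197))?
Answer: -1/11920 ≈ -8.3893e-5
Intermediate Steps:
1/((144*(-84) - 21) + b(197)) = 1/((144*(-84) - 21) + 197) = 1/((-12096 - 21) + 197) = 1/(-12117 + 197) = 1/(-11920) = -1/11920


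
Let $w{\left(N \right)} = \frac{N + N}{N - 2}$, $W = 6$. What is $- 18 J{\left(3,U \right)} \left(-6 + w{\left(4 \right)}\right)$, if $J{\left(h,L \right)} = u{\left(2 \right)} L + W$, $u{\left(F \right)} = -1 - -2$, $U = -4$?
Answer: $72$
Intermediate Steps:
$u{\left(F \right)} = 1$ ($u{\left(F \right)} = -1 + 2 = 1$)
$J{\left(h,L \right)} = 6 + L$ ($J{\left(h,L \right)} = 1 L + 6 = L + 6 = 6 + L$)
$w{\left(N \right)} = \frac{2 N}{-2 + N}$
$- 18 J{\left(3,U \right)} \left(-6 + w{\left(4 \right)}\right) = - 18 \left(6 - 4\right) \left(-6 + 2 \cdot 4 \frac{1}{-2 + 4}\right) = \left(-18\right) 2 \left(-6 + 2 \cdot 4 \cdot \frac{1}{2}\right) = - 36 \left(-6 + 2 \cdot 4 \cdot \frac{1}{2}\right) = - 36 \left(-6 + 4\right) = \left(-36\right) \left(-2\right) = 72$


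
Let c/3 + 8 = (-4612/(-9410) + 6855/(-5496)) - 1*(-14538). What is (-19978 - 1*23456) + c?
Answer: 1325072361/8619560 ≈ 153.73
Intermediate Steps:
c = 375707041401/8619560 (c = -24 + 3*((-4612/(-9410) + 6855/(-5496)) - 1*(-14538)) = -24 + 3*((-4612*(-1/9410) + 6855*(-1/5496)) + 14538) = -24 + 3*((2306/4705 - 2285/1832) + 14538) = -24 + 3*(-6526333/8619560 + 14538) = -24 + 3*(125304636947/8619560) = -24 + 375913910841/8619560 = 375707041401/8619560 ≈ 43588.)
(-19978 - 1*23456) + c = (-19978 - 1*23456) + 375707041401/8619560 = (-19978 - 23456) + 375707041401/8619560 = -43434 + 375707041401/8619560 = 1325072361/8619560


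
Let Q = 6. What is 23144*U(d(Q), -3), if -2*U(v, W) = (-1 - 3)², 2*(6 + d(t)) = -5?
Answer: -185152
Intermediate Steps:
d(t) = -17/2 (d(t) = -6 + (½)*(-5) = -6 - 5/2 = -17/2)
U(v, W) = -8 (U(v, W) = -(-1 - 3)²/2 = -½*(-4)² = -½*16 = -8)
23144*U(d(Q), -3) = 23144*(-8) = -185152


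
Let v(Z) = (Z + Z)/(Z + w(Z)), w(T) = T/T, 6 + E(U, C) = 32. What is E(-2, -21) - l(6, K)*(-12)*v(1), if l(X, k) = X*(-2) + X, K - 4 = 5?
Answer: -46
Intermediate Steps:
E(U, C) = 26 (E(U, C) = -6 + 32 = 26)
K = 9 (K = 4 + 5 = 9)
w(T) = 1
l(X, k) = -X (l(X, k) = -2*X + X = -X)
v(Z) = 2*Z/(1 + Z) (v(Z) = (Z + Z)/(Z + 1) = (2*Z)/(1 + Z) = 2*Z/(1 + Z))
E(-2, -21) - l(6, K)*(-12)*v(1) = 26 - -1*6*(-12)*2*1/(1 + 1) = 26 - (-6*(-12))*2*1/2 = 26 - 72*2*1*(½) = 26 - 72 = -46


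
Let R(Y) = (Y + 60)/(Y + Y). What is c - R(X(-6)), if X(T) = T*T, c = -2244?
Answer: -6736/3 ≈ -2245.3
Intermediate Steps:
X(T) = T**2
R(Y) = (60 + Y)/(2*Y) (R(Y) = (60 + Y)/((2*Y)) = (60 + Y)*(1/(2*Y)) = (60 + Y)/(2*Y))
c - R(X(-6)) = -2244 - (60 + (-6)**2)/(2*((-6)**2)) = -2244 - (60 + 36)/(2*36) = -2244 - 96/(2*36) = -2244 - 1*4/3 = -2244 - 4/3 = -6736/3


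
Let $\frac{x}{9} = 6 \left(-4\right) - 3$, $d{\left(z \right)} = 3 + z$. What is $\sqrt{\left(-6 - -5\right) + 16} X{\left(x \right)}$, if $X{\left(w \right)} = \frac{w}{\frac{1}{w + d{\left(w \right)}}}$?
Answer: $117369 \sqrt{15} \approx 4.5457 \cdot 10^{5}$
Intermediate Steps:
$x = -243$ ($x = 9 \left(6 \left(-4\right) - 3\right) = 9 \left(-24 - 3\right) = 9 \left(-27\right) = -243$)
$X{\left(w \right)} = w \left(3 + 2 w\right)$ ($X{\left(w \right)} = \frac{w}{\frac{1}{w + \left(3 + w\right)}} = \frac{w}{\frac{1}{3 + 2 w}} = w \left(3 + 2 w\right)$)
$\sqrt{\left(-6 - -5\right) + 16} X{\left(x \right)} = \sqrt{\left(-6 - -5\right) + 16} \left(- 243 \left(3 + 2 \left(-243\right)\right)\right) = \sqrt{\left(-6 + 5\right) + 16} \left(- 243 \left(3 - 486\right)\right) = \sqrt{-1 + 16} \left(\left(-243\right) \left(-483\right)\right) = \sqrt{15} \cdot 117369 = 117369 \sqrt{15}$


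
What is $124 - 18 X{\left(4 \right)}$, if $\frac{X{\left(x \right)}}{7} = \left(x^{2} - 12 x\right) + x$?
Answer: $3652$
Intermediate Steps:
$X{\left(x \right)} = - 77 x + 7 x^{2}$ ($X{\left(x \right)} = 7 \left(\left(x^{2} - 12 x\right) + x\right) = 7 \left(x^{2} - 11 x\right) = - 77 x + 7 x^{2}$)
$124 - 18 X{\left(4 \right)} = 124 - 18 \cdot 7 \cdot 4 \left(-11 + 4\right) = 124 - 18 \cdot 7 \cdot 4 \left(-7\right) = 124 - -3528 = 124 + 3528 = 3652$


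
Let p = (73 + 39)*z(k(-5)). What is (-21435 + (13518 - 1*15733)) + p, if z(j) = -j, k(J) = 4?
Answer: -24098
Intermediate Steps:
p = -448 (p = (73 + 39)*(-1*4) = 112*(-4) = -448)
(-21435 + (13518 - 1*15733)) + p = (-21435 + (13518 - 1*15733)) - 448 = (-21435 + (13518 - 15733)) - 448 = (-21435 - 2215) - 448 = -23650 - 448 = -24098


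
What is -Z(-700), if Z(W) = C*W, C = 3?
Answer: 2100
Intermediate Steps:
Z(W) = 3*W
-Z(-700) = -3*(-700) = -1*(-2100) = 2100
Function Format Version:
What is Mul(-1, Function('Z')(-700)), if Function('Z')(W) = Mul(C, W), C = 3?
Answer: 2100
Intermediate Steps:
Function('Z')(W) = Mul(3, W)
Mul(-1, Function('Z')(-700)) = Mul(-1, Mul(3, -700)) = Mul(-1, -2100) = 2100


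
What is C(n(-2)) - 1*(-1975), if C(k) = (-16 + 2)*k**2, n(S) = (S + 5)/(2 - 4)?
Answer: 3887/2 ≈ 1943.5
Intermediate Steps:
n(S) = -5/2 - S/2 (n(S) = (5 + S)/(-2) = (5 + S)*(-1/2) = -5/2 - S/2)
C(k) = -14*k**2
C(n(-2)) - 1*(-1975) = -14*(-5/2 - 1/2*(-2))**2 - 1*(-1975) = -14*(-5/2 + 1)**2 + 1975 = -14*(-3/2)**2 + 1975 = -14*9/4 + 1975 = -63/2 + 1975 = 3887/2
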